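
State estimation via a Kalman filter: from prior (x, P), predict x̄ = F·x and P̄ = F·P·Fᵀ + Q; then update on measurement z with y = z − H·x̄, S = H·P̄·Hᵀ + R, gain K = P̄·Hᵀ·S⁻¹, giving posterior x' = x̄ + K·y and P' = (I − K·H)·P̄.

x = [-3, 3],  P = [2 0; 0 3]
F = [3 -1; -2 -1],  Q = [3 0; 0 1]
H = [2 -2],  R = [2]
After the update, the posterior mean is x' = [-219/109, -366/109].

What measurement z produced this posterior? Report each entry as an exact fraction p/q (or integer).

x̄ = F·x = [-12, 3]
P̄ = F·P·Fᵀ + Q = [24 -9; -9 12]
S = H·P̄·Hᵀ + R = [218]
K = P̄·Hᵀ·S⁻¹ = [33/109; -21/109]
x' − x̄ = [1089/109, -693/109] = K·y
y = (KᵀK)⁻¹·Kᵀ·(x' − x̄) = [33]
z = y + H·x̄ = [33] + [-30] = [3]

z = [3]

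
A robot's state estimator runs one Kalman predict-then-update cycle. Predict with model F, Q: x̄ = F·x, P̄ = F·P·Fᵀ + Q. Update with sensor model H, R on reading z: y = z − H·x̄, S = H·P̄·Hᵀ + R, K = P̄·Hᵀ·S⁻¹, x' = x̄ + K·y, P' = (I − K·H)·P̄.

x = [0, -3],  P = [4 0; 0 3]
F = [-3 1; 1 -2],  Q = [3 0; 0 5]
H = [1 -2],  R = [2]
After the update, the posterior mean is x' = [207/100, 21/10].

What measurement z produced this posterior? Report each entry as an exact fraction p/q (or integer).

z = [-2]

x̄ = F·x = [-3, 6]
P̄ = F·P·Fᵀ + Q = [42 -18; -18 21]
S = H·P̄·Hᵀ + R = [200]
K = P̄·Hᵀ·S⁻¹ = [39/100; -3/10]
x' − x̄ = [507/100, -39/10] = K·y
y = (KᵀK)⁻¹·Kᵀ·(x' − x̄) = [13]
z = y + H·x̄ = [13] + [-15] = [-2]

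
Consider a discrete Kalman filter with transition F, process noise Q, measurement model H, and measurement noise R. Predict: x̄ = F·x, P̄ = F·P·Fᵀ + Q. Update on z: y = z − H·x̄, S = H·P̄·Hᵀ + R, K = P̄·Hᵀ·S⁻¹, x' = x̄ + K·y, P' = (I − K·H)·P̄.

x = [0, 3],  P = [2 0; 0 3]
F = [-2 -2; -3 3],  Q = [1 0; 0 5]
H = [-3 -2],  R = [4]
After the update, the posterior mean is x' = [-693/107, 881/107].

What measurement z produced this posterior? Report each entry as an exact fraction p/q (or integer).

z = [3]

x̄ = F·x = [-6, 9]
P̄ = F·P·Fᵀ + Q = [21 -6; -6 50]
S = H·P̄·Hᵀ + R = [321]
K = P̄·Hᵀ·S⁻¹ = [-17/107; -82/321]
x' − x̄ = [-51/107, -82/107] = K·y
y = (KᵀK)⁻¹·Kᵀ·(x' − x̄) = [3]
z = y + H·x̄ = [3] + [0] = [3]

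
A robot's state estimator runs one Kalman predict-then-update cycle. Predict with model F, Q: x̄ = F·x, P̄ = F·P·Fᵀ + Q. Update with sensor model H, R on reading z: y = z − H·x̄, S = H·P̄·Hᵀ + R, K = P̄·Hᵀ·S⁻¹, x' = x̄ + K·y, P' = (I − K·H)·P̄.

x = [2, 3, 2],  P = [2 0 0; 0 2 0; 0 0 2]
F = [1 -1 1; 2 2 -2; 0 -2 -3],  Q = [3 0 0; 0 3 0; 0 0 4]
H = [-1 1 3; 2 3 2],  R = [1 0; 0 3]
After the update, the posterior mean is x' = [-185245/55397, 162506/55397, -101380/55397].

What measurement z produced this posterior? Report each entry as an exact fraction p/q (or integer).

z = [1, -2]

x̄ = F·x = [1, 6, -12]
P̄ = F·P·Fᵀ + Q = [9 -4 -2; -4 27 4; -2 4 30]
S = H·P̄·Hᵀ + R = [351 283; 283 386]
K = P̄·Hᵀ·S⁻¹ = [-7900/55397 6079/55397; -6325/55397 16262/55397; 17812/55397 -3300/55397]
x' − x̄ = [-240642/55397, -169876/55397, 563384/55397] = K·y
y = (KᵀK)⁻¹·Kᵀ·(x' − x̄) = [32, 2]
z = y + H·x̄ = [32, 2] + [-31, -4] = [1, -2]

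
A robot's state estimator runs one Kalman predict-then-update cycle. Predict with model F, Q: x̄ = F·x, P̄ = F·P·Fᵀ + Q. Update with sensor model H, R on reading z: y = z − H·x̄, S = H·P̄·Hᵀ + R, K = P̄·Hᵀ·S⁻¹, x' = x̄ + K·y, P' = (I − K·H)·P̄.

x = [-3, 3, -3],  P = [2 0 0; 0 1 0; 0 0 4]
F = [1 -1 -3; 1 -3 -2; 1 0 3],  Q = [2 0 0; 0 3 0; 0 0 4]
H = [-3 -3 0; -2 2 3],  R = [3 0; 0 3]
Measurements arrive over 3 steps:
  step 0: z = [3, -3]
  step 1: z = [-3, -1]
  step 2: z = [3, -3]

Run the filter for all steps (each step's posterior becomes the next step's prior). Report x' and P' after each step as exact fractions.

step 0: x' = [-1620/14447, -28365/28894, -8688/14447], P' = [37907/28894 -67589/57788 22777/14447; -67589/57788 157061/115576 -46507/28894; 22777/14447 -46507/28894 33972/14447]
step 1: x' = [69116489/366033775, 699759867/732067550, -304305607/366033775], P' = [665998089/732067550 -566770179/732067550 762828443/732067550; -566770179/732067550 352648122/366033775 -789739723/732067550; 762828443/732067550 -789739723/732067550 599823883/366033775]
step 2: x' = [751281597901/2785015061518, -65380766081813/52915286168842, -334117618177/26457643084421], P' = [2530384555539/2785015061518 -2152831395201/2785015061518 1448298264788/1392507530759; -2152831395201/2785015061518 50916616058679/52915286168842 -28491317147236/26457643084421; 1448298264788/1392507530759 -28491317147236/26457643084421 43259346637063/26457643084421]

step 0: x̄ = F·x = [3, -6, -12]
step 0: P̄ = F·P·Fᵀ + Q = [41 29 -34; 29 30 -22; -34 -22 42]
step 0: y = z − H·x̄ = [-6, 51]
step 0: S = H·P̄·Hᵀ + R = [1164 570; 570 577]
step 0: K = P̄·Hᵀ·S⁻¹ = [-8225/57788 -2247/28894; -21883/115576 4399/57788; 953/28894 3285/14447]
step 0: x' = x̄ + K·y = [-1620/14447, -28365/28894, -8688/14447]
step 0: P' = (I − K·H)·P̄ = [37907/28894 -67589/57788 22777/14447; -67589/57788 157061/115576 -46507/28894; 22777/14447 -46507/28894 33972/14447]
step 1: x̄ = F·x = [77253/28894, 116607/28894, -27684/14447]
step 1: P̄ = F·P·Fᵀ + Q = [1046717/115576 -163209/115576 -800547/57788; -163209/115576 848877/115576 391487/57788; -800547/57788 391487/57788 1038303/28894]
step 1: y = z − H·x̄ = [247449/14447, 29251/14447]
step 1: S = H·P̄·Hᵀ + R = [1808664/14447 1068765/14447; 1068765/14447 18805625/28894]
step 1: K = P̄·Hᵀ·S⁻¹ = [-9922791/73206755 -59017069/732067550; -27705213/146413510 58304559/732067550; 2691128/73206755 82301161/366033775]
step 1: x' = x̄ + K·y = [69116489/366033775, 699759867/732067550, -304305607/366033775]
step 1: P' = (I − K·H)·P̄ = [665998089/732067550 -566770179/732067550 762828443/732067550; -566770179/732067550 352648122/366033775 -789739723/732067550; 762828443/732067550 -789739723/732067550 599823883/366033775]
step 2: x̄ = F·x = [1264306753/732067550, -148764839/146413510, -843800332/366033775]
step 2: P̄ = F·P·Fᵀ + Q = [5450390689/732067550 -50885007/146413510 -7194842457/732067550; -50885007/146413510 195235545/29282702 303890798/73206755; -7194842457/732067550 303890798/73206755 18968068841/732067550]
step 2: y = z − H·x̄ = [1878825162/366033775, 3441430619/366033775]
step 2: S = H·P̄·Hᵀ + R = [45299032923/366033775 40820422677/732067550; 40820422677/732067550 339074344999/732067550]
step 2: K = P̄·Hᵀ·S⁻¹ = [-188776580169/1392507530759 -112773718792/1392507530759; -5006409774930/26457643084421 2115487041930/26457643084421; 973650116264/26457643084421 5920023851591/26457643084421]
step 2: x' = x̄ + K·y = [751281597901/2785015061518, -65380766081813/52915286168842, -334117618177/26457643084421]
step 2: P' = (I − K·H)·P̄ = [2530384555539/2785015061518 -2152831395201/2785015061518 1448298264788/1392507530759; -2152831395201/2785015061518 50916616058679/52915286168842 -28491317147236/26457643084421; 1448298264788/1392507530759 -28491317147236/26457643084421 43259346637063/26457643084421]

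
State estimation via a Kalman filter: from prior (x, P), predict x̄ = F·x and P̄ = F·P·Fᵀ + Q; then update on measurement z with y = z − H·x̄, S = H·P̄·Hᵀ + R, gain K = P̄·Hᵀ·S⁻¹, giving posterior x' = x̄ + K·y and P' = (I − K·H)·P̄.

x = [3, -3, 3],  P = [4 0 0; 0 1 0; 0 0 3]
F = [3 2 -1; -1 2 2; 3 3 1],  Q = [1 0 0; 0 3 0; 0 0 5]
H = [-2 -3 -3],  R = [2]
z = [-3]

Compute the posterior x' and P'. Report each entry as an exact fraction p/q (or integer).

x̄ = F·x = [0, -3, 3]
P̄ = F·P·Fᵀ + Q = [44 -14 39; -14 23 0; 39 0 53]
y = z − H·x̄ = [-3]
S = H·P̄·Hᵀ + R = [1162]
K = P̄·Hᵀ·S⁻¹ = [-163/1162; -41/1162; -237/1162]
x' = x̄ + K·y = [489/1162, -3363/1162, 4197/1162]
P' = (I − K·H)·P̄ = [24559/1162 -22951/1162 6687/1162; -22951/1162 25045/1162 -9717/1162; 6687/1162 -9717/1162 5417/1162]

x' = [489/1162, -3363/1162, 4197/1162]
P' = [24559/1162 -22951/1162 6687/1162; -22951/1162 25045/1162 -9717/1162; 6687/1162 -9717/1162 5417/1162]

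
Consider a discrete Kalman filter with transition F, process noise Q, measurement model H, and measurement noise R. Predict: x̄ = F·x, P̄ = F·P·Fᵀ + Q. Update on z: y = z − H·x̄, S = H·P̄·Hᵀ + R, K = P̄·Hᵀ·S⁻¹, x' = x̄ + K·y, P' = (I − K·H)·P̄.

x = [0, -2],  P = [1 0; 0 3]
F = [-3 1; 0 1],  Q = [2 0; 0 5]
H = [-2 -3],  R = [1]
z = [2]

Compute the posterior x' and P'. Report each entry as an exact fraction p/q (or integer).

x̄ = F·x = [-2, -2]
P̄ = F·P·Fᵀ + Q = [14 3; 3 8]
y = z − H·x̄ = [-8]
S = H·P̄·Hᵀ + R = [165]
K = P̄·Hᵀ·S⁻¹ = [-37/165; -2/11]
x' = x̄ + K·y = [-34/165, -6/11]
P' = (I − K·H)·P̄ = [941/165 -41/11; -41/11 28/11]

x' = [-34/165, -6/11]
P' = [941/165 -41/11; -41/11 28/11]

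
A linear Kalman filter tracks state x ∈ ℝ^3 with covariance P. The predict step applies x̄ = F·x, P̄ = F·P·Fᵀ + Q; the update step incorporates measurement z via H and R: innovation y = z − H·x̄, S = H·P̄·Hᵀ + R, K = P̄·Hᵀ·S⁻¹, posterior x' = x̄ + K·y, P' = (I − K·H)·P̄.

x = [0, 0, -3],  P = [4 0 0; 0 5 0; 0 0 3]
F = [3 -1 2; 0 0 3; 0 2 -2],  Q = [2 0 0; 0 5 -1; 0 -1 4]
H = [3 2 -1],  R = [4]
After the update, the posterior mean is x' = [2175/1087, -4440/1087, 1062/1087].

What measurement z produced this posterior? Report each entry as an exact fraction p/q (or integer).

x̄ = F·x = [-6, -9, 6]
P̄ = F·P·Fᵀ + Q = [55 18 -22; 18 32 -19; -22 -19 36]
S = H·P̄·Hᵀ + R = [1087]
K = P̄·Hᵀ·S⁻¹ = [223/1087; 137/1087; -140/1087]
x' − x̄ = [8697/1087, 5343/1087, -5460/1087] = K·y
y = (KᵀK)⁻¹·Kᵀ·(x' − x̄) = [39]
z = y + H·x̄ = [39] + [-42] = [-3]

z = [-3]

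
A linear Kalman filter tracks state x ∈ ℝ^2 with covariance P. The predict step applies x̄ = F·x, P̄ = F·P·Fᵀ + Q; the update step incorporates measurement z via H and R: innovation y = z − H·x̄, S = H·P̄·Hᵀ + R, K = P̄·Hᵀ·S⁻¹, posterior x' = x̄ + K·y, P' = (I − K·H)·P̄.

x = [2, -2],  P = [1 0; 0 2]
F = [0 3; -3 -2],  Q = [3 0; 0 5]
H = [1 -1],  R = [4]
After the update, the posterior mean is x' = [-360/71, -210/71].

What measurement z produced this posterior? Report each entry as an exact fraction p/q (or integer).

x̄ = F·x = [-6, -2]
P̄ = F·P·Fᵀ + Q = [21 -12; -12 22]
S = H·P̄·Hᵀ + R = [71]
K = P̄·Hᵀ·S⁻¹ = [33/71; -34/71]
x' − x̄ = [66/71, -68/71] = K·y
y = (KᵀK)⁻¹·Kᵀ·(x' − x̄) = [2]
z = y + H·x̄ = [2] + [-4] = [-2]

z = [-2]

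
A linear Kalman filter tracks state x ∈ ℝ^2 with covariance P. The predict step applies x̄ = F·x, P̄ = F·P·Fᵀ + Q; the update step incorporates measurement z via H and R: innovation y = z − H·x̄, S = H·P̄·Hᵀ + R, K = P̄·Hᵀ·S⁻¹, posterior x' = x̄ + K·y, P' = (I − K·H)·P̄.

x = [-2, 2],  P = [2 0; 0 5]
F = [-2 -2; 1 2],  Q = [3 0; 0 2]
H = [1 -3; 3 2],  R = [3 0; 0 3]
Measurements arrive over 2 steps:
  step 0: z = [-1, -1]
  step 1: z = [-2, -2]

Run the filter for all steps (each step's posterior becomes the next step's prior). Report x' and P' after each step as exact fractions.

step 0: x̄ = F·x = [0, 2]
step 0: P̄ = F·P·Fᵀ + Q = [31 -24; -24 24]
step 0: y = z − H·x̄ = [5, -5]
step 0: S = H·P̄·Hᵀ + R = [394 117; 117 90]
step 0: K = P̄·Hᵀ·S⁻¹ = [445/2419 631/2419; -648/2419 592/7257]
step 0: x' = x̄ + K·y = [-930/2419, 1834/7257]
step 0: P' = (I − K·H)·P̄ = [759/2419 -192/2419; -192/2419 584/2419]
step 1: x̄ = F·x = [1912/7257, 878/7257]
step 1: P̄ = F·P·Fᵀ + Q = [11093/2419 -2702/2419; -2702/2419 7165/2419]
step 1: y = z − H·x̄ = [-13792/7257, -22006/7257]
step 1: S = H·P̄·Hᵀ + R = [99047/2419 9203/2419; 9203/2419 103330/2419]
step 1: K = P̄·Hᵀ·S⁻¹ = [714055/4195879 1068312/4195879; -1057278/4195879 346901/4195879]
step 1: x' = x̄ + K·y = [-3491112/4195879, 1465076/4195879]
step 1: P' = (I − K·H)·P̄ = [1263558/4195879 -292869/4195879; -292869/4195879 959655/4195879]

step 0: x' = [-930/2419, 1834/7257], P' = [759/2419 -192/2419; -192/2419 584/2419]
step 1: x' = [-3491112/4195879, 1465076/4195879], P' = [1263558/4195879 -292869/4195879; -292869/4195879 959655/4195879]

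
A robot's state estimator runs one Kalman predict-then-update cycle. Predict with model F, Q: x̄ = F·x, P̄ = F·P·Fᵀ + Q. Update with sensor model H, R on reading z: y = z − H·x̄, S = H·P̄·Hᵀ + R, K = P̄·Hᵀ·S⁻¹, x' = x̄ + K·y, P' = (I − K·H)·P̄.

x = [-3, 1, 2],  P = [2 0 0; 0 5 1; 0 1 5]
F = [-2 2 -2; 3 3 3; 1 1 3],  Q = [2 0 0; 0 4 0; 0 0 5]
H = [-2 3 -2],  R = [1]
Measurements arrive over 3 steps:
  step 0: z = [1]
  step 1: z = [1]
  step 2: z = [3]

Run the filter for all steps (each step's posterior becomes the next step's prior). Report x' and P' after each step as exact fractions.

step 0: x' = [1196/639, 1462/213, 5072/639], P' = [20438/639 4324/213 -940/639; 4324/213 1834/71 3886/213; -940/639 3886/213 18353/639]
step 1: x' = [-281225/793902, 4560247/529268, 6759821/529268], P' = [409727/132317 -1373977/264634 -8618305/793902; -1373977/264634 29708189/529268 47195799/529268; -8618305/793902 47195799/529268 229453723/1587804]
step 2: x' = [2269186341/3872905559, 13494827481/7745811118, 4042139837/7745811118], P' = [29478051202/11618716677 -3984126170/3872905559 -46967565772/11618716677; -3984126170/3872905559 97636434128/3872905559 149342207663/3872905559; -46967565772/11618716677 149342207663/3872905559 716538264871/11618716677]

step 0: x̄ = F·x = [4, 0, 4]
step 0: P̄ = F·P·Fᵀ + Q = [42 -12 -20; -12 130 78; -20 78 63]
step 0: y = z − H·x̄ = [17]
step 0: S = H·P̄·Hᵀ + R = [639]
step 0: K = P̄·Hᵀ·S⁻¹ = [-80/639; 86/213; 148/639]
step 0: x' = x̄ + K·y = [1196/639, 1462/213, 5072/639]
step 0: P' = (I − K·H)·P̄ = [20438/639 4324/213 -940/639; 4324/213 1834/71 3886/213; -940/639 3886/213 18353/639]
step 1: x̄ = F·x = [-3764/639, 10654/213, 20798/639]
step 1: P̄ = F·P·Fᵀ + Q = [17906/639 -40810/213 -63830/639; -40810/213 102961/71 160819/213; -63830/639 160819/213 295568/639]
step 1: y = z − H·x̄ = [-20393/213]
step 1: S = H·P̄·Hᵀ + R = [529268/71]
step 1: K = P̄·Hᵀ·S⁻¹ = [-45907/793902; 228877/529268; 327965/1587804]
step 1: x' = x̄ + K·y = [-281225/793902, 4560247/529268, 6759821/529268]
step 1: P' = (I − K·H)·P̄ = [409727/132317 -1373977/264634 -8618305/793902; -1373977/264634 29708189/529268 47195799/529268; -8618305/793902 47195799/529268 229453723/1587804]
step 2: x̄ = F·x = [-3018136/396951, 16698877/264634, 18489170/396951]
step 2: P̄ = F·P·Fᵀ + Q = [7709542/132317 -55386330/132317 -126016046/396951; -55386330/132317 417310916/132317 315829471/132317; -126016046/396951 315829471/132317 241390068/132317]
step 2: y = z − H·x̄ = [-86024051/793902]
step 2: S = H·P̄·Hᵀ + R = [3872905559/396951]
step 2: K = P̄·Hᵀ·S⁻¹ = [-292702130/3872905559; 2193139398/3872905559; 1646156923/3872905559]
step 2: x' = x̄ + K·y = [2269186341/3872905559, 13494827481/7745811118, 4042139837/7745811118]
step 2: P' = (I − K·H)·P̄ = [29478051202/11618716677 -3984126170/3872905559 -46967565772/11618716677; -3984126170/3872905559 97636434128/3872905559 149342207663/3872905559; -46967565772/11618716677 149342207663/3872905559 716538264871/11618716677]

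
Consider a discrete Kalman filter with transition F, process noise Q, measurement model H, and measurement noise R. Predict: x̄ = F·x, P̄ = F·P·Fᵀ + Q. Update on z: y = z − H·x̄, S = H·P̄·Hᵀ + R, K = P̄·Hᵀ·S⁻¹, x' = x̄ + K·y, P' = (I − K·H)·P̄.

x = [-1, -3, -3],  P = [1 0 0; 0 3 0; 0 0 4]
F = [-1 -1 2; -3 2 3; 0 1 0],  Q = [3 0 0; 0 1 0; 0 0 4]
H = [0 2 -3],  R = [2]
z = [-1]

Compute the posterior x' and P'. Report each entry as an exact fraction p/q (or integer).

x̄ = F·x = [-2, -12, -3]
P̄ = F·P·Fᵀ + Q = [23 21 -3; 21 58 6; -3 6 7]
y = z − H·x̄ = [14]
S = H·P̄·Hᵀ + R = [225]
K = P̄·Hᵀ·S⁻¹ = [17/75; 98/225; -1/25]
x' = x̄ + K·y = [88/75, -1328/225, -89/25]
P' = (I − K·H)·P̄ = [286/25 -91/75 -24/25; -91/75 3446/225 248/25; -24/25 248/25 166/25]

x' = [88/75, -1328/225, -89/25]
P' = [286/25 -91/75 -24/25; -91/75 3446/225 248/25; -24/25 248/25 166/25]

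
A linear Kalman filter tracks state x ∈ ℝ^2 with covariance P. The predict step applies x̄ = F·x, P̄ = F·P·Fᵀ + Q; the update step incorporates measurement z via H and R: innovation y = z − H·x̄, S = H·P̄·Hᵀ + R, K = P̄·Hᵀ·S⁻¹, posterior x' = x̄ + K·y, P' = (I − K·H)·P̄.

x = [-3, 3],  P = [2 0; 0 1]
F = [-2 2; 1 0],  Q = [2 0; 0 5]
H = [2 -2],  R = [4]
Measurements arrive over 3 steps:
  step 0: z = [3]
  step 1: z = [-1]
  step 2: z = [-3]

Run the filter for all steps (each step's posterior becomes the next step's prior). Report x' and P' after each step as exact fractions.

step 0: x' = [39/10, 39/20], P' = [16/5 13/5; 13/5 89/30]
step 1: x' = [-124/131, -15/524], P' = [394/131 341/131; 341/131 823/262]
step 2: x' = [21/179, 971/716], P' = [1681/537 977/358; 977/358 2339/716]

step 0: x̄ = F·x = [12, -3]
step 0: P̄ = F·P·Fᵀ + Q = [14 -4; -4 7]
step 0: y = z − H·x̄ = [-27]
step 0: S = H·P̄·Hᵀ + R = [120]
step 0: K = P̄·Hᵀ·S⁻¹ = [3/10; -11/60]
step 0: x' = x̄ + K·y = [39/10, 39/20]
step 0: P' = (I − K·H)·P̄ = [16/5 13/5; 13/5 89/30]
step 1: x̄ = F·x = [-39/10, 39/10]
step 1: P̄ = F·P·Fᵀ + Q = [88/15 -6/5; -6/5 41/5]
step 1: y = z − H·x̄ = [73/5]
step 1: S = H·P̄·Hᵀ + R = [1048/15]
step 1: K = P̄·Hᵀ·S⁻¹ = [53/262; -141/524]
step 1: x' = x̄ + K·y = [-124/131, -15/524]
step 1: P' = (I − K·H)·P̄ = [394/131 341/131; 341/131 823/262]
step 2: x̄ = F·x = [481/262, -124/131]
step 2: P̄ = F·P·Fᵀ + Q = [756/131 -106/131; -106/131 1049/131]
step 2: y = z − H·x̄ = [-1122/131]
step 2: S = H·P̄·Hᵀ + R = [8592/131]
step 2: K = P̄·Hᵀ·S⁻¹ = [431/2148; -385/1432]
step 2: x' = x̄ + K·y = [21/179, 971/716]
step 2: P' = (I − K·H)·P̄ = [1681/537 977/358; 977/358 2339/716]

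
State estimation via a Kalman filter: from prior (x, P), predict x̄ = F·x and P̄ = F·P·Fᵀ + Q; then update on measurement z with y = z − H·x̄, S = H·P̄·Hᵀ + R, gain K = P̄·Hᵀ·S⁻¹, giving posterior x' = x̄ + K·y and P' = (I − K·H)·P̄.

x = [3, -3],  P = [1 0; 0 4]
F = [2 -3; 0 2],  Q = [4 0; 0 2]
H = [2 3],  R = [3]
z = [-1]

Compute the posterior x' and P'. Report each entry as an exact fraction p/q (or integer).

x̄ = F·x = [15, -6]
P̄ = F·P·Fᵀ + Q = [44 -24; -24 18]
y = z − H·x̄ = [-13]
S = H·P̄·Hᵀ + R = [53]
K = P̄·Hᵀ·S⁻¹ = [16/53; 6/53]
x' = x̄ + K·y = [587/53, -396/53]
P' = (I − K·H)·P̄ = [2076/53 -1368/53; -1368/53 918/53]

x' = [587/53, -396/53]
P' = [2076/53 -1368/53; -1368/53 918/53]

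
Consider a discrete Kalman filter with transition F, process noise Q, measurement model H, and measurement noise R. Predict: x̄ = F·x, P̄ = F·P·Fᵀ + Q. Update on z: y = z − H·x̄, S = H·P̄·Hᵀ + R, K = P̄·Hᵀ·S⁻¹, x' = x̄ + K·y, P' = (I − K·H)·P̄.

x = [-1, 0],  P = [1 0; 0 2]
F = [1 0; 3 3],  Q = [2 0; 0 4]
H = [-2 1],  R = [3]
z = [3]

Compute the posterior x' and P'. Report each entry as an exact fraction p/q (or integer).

x' = [-23/17, -1/17]
P' = [93/34 177/34; 177/34 429/34]

x̄ = F·x = [-1, -3]
P̄ = F·P·Fᵀ + Q = [3 3; 3 31]
y = z − H·x̄ = [4]
S = H·P̄·Hᵀ + R = [34]
K = P̄·Hᵀ·S⁻¹ = [-3/34; 25/34]
x' = x̄ + K·y = [-23/17, -1/17]
P' = (I − K·H)·P̄ = [93/34 177/34; 177/34 429/34]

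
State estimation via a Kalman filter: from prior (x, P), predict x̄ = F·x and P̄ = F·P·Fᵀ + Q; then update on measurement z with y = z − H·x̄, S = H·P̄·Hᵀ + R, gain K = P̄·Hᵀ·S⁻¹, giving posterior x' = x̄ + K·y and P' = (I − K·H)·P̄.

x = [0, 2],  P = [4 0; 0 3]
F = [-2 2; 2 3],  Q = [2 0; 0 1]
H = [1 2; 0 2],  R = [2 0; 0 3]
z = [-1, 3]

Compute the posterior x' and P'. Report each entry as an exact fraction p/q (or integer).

x' = [-9431/3132, 143/116]
P' = [6625/1566 -73/58; -73/58 39/58]

x̄ = F·x = [4, 6]
P̄ = F·P·Fᵀ + Q = [30 2; 2 44]
y = z − H·x̄ = [-17, -9]
S = H·P̄·Hᵀ + R = [216 180; 180 179]
K = P̄·Hᵀ·S⁻¹ = [2683/3132 -73/87; 5/116 13/29]
x' = x̄ + K·y = [-9431/3132, 143/116]
P' = (I − K·H)·P̄ = [6625/1566 -73/58; -73/58 39/58]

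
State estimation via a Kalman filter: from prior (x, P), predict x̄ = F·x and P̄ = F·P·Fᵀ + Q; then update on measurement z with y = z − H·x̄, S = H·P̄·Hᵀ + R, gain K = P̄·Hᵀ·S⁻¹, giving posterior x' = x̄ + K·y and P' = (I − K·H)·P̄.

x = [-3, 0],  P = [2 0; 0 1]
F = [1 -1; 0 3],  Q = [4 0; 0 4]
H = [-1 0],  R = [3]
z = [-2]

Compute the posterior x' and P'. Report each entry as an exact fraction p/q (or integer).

x̄ = F·x = [-3, 0]
P̄ = F·P·Fᵀ + Q = [7 -3; -3 13]
y = z − H·x̄ = [-5]
S = H·P̄·Hᵀ + R = [10]
K = P̄·Hᵀ·S⁻¹ = [-7/10; 3/10]
x' = x̄ + K·y = [1/2, -3/2]
P' = (I − K·H)·P̄ = [21/10 -9/10; -9/10 121/10]

x' = [1/2, -3/2]
P' = [21/10 -9/10; -9/10 121/10]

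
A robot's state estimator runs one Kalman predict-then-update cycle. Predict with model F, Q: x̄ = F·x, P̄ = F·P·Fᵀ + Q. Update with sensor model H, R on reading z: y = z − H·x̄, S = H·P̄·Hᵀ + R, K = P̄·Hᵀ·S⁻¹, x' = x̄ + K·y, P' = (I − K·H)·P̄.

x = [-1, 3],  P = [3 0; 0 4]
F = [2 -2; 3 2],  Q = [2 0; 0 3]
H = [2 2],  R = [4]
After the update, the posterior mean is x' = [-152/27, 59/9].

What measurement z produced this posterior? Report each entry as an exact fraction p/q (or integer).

z = [2]

x̄ = F·x = [-8, 3]
P̄ = F·P·Fᵀ + Q = [30 2; 2 46]
S = H·P̄·Hᵀ + R = [324]
K = P̄·Hᵀ·S⁻¹ = [16/81; 8/27]
x' − x̄ = [64/27, 32/9] = K·y
y = (KᵀK)⁻¹·Kᵀ·(x' − x̄) = [12]
z = y + H·x̄ = [12] + [-10] = [2]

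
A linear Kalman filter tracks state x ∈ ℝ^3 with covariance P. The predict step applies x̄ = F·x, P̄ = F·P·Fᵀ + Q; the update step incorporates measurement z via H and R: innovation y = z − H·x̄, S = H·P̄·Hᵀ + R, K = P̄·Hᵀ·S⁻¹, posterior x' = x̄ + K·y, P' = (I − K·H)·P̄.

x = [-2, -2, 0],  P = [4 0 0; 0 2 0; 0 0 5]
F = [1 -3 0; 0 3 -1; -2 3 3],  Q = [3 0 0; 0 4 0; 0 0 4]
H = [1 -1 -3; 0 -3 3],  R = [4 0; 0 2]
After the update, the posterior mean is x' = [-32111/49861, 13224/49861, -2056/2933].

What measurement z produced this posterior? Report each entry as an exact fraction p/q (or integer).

x̄ = F·x = [4, -6, -2]
P̄ = F·P·Fᵀ + Q = [25 -18 -26; -18 27 3; -26 3 83]
S = H·P̄·Hᵀ + R = [1013 -672; -672 938]
K = P̄·Hᵀ·S⁻¹ = [1391/7123 5700/49861; -7074/35615 -54612/249305; -418/2095 1656/14665]
x' − x̄ = [-231555/49861, 312390/49861, 3810/2933] = K·y
y = (KᵀK)⁻¹·Kᵀ·(x' − x̄) = [-15, -15]
z = y + H·x̄ = [-15, -15] + [16, 12] = [1, -3]

z = [1, -3]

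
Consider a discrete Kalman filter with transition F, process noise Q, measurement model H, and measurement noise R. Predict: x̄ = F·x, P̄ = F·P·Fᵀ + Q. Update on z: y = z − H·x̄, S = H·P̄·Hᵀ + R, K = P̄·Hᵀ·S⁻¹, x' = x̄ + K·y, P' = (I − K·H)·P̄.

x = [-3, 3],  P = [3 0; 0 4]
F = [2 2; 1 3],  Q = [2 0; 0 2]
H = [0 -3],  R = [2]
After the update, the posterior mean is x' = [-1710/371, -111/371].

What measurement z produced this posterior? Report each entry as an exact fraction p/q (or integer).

x̄ = F·x = [0, 6]
P̄ = F·P·Fᵀ + Q = [30 30; 30 41]
S = H·P̄·Hᵀ + R = [371]
K = P̄·Hᵀ·S⁻¹ = [-90/371; -123/371]
x' − x̄ = [-1710/371, -2337/371] = K·y
y = (KᵀK)⁻¹·Kᵀ·(x' − x̄) = [19]
z = y + H·x̄ = [19] + [-18] = [1]

z = [1]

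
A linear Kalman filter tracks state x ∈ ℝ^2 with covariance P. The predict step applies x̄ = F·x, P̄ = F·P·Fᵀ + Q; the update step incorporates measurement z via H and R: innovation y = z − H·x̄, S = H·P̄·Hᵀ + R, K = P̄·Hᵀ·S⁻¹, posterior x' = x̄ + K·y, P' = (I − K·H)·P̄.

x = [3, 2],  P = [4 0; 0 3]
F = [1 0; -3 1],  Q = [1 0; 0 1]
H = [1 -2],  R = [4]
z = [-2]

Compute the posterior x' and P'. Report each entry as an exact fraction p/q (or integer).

x' = [100/217, 229/217]
P' = [244/217 64/217; 64/217 216/217]

x̄ = F·x = [3, -7]
P̄ = F·P·Fᵀ + Q = [5 -12; -12 40]
y = z − H·x̄ = [-19]
S = H·P̄·Hᵀ + R = [217]
K = P̄·Hᵀ·S⁻¹ = [29/217; -92/217]
x' = x̄ + K·y = [100/217, 229/217]
P' = (I − K·H)·P̄ = [244/217 64/217; 64/217 216/217]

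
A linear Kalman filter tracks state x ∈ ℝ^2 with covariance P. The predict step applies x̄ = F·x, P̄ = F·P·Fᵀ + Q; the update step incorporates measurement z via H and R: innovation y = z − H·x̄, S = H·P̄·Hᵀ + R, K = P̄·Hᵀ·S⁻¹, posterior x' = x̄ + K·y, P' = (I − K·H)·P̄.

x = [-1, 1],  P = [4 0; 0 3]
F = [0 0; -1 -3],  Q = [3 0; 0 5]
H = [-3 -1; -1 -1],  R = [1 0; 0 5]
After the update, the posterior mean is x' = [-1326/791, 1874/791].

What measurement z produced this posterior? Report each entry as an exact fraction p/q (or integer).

z = [3, -3]

x̄ = F·x = [0, -2]
P̄ = F·P·Fᵀ + Q = [3 0; 0 36]
S = H·P̄·Hᵀ + R = [64 45; 45 44]
K = P̄·Hᵀ·S⁻¹ = [-261/791 213/791; 36/791 -684/791]
x' − x̄ = [-1326/791, 3456/791] = K·y
y = (KᵀK)⁻¹·Kᵀ·(x' − x̄) = [1, -5]
z = y + H·x̄ = [1, -5] + [2, 2] = [3, -3]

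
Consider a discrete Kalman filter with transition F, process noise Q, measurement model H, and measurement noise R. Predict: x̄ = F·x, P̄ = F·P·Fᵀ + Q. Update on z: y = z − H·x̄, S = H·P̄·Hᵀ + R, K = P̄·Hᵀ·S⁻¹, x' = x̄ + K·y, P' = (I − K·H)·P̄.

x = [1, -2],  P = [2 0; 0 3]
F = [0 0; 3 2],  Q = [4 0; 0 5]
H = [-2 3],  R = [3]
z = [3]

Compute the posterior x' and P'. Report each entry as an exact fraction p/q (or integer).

x' = [-24/167, 148/167]
P' = [636/167 420/167; 420/167 665/334]

x̄ = F·x = [0, -1]
P̄ = F·P·Fᵀ + Q = [4 0; 0 35]
y = z − H·x̄ = [6]
S = H·P̄·Hᵀ + R = [334]
K = P̄·Hᵀ·S⁻¹ = [-4/167; 105/334]
x' = x̄ + K·y = [-24/167, 148/167]
P' = (I − K·H)·P̄ = [636/167 420/167; 420/167 665/334]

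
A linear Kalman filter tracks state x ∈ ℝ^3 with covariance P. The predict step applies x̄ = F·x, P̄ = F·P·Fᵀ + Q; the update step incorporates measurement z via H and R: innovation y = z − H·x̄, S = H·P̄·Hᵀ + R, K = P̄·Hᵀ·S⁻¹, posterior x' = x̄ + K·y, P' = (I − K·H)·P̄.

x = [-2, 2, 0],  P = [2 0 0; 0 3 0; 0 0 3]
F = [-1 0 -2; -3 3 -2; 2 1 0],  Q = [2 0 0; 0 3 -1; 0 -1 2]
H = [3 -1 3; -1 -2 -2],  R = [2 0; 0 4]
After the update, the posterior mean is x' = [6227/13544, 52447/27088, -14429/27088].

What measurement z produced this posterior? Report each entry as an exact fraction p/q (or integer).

z = [-2, -3]

x̄ = F·x = [2, 12, -2]
P̄ = F·P·Fᵀ + Q = [16 18 -4; 18 60 -4; -4 -4 13]
S = H·P̄·Hᵀ + R = [167 -44; -44 336]
K = P̄·Hᵀ·S⁻¹ = [257/3386 -1639/13544; -1471/6772 -11251/27088; 1225/6772 -487/27088]
x' − x̄ = [-20861/13544, -272609/27088, 39747/27088] = K·y
y = (KᵀK)⁻¹·Kᵀ·(x' − x̄) = [10, 19]
z = y + H·x̄ = [10, 19] + [-12, -22] = [-2, -3]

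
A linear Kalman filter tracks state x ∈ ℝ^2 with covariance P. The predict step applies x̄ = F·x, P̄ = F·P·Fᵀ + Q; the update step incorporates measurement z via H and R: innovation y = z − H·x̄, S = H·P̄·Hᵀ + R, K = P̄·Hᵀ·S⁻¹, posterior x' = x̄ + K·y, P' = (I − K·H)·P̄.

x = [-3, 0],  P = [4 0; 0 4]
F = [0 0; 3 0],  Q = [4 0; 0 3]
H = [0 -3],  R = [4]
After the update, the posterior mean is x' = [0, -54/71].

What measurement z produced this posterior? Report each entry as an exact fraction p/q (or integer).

z = [2]

x̄ = F·x = [0, -9]
P̄ = F·P·Fᵀ + Q = [4 0; 0 39]
S = H·P̄·Hᵀ + R = [355]
K = P̄·Hᵀ·S⁻¹ = [0; -117/355]
x' − x̄ = [0, 585/71] = K·y
y = (KᵀK)⁻¹·Kᵀ·(x' − x̄) = [-25]
z = y + H·x̄ = [-25] + [27] = [2]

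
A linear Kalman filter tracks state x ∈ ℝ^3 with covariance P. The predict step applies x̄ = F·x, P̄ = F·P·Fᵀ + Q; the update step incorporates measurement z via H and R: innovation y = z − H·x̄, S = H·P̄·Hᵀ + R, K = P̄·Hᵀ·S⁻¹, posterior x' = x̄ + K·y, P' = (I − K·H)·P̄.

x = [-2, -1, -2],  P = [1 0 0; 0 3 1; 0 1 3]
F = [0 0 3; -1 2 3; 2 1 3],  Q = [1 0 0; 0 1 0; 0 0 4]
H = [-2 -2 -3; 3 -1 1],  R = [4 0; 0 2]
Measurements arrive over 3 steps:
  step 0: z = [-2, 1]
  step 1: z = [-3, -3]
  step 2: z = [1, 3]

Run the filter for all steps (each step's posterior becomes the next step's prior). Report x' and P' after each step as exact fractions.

step 0: x' = [2087/1221, 47749/20757, -41695/20757], P' = [1711/1221 2131/1221 -2488/1221; 2131/1221 61697/20757 -58316/20757; -2488/1221 -58316/20757 70712/20757]
step 1: x' = [-323762953/208591831, 5455595/29798833, 387859875/208591831], P' = [477255789/417183662 73927163/59597666 -324385350/208591831; 73927163/59597666 120510575/59597666 -56670426/29798833; -324385350/208591831 -56670426/29798833 526248252/208591831]
step 2: x' = [5428953823181/2979514390763, 3539766251329/2979514390763, -25536797501/12787615411], P' = [6864439882725/5959028781526 7491046553029/5959028781526 -20071985802/12787615411; 7491046553029/5959028781526 12177098479057/5959028781526 -24644390346/12787615411; -20071985802/12787615411 -24644390346/12787615411 32576115868/12787615411]

step 0: x̄ = F·x = [-6, -6, -11]
step 0: P̄ = F·P·Fᵀ + Q = [28 33 30; 33 53 40; 30 40 44]
step 0: y = z − H·x̄ = [-59, 24]
step 0: S = H·P̄·Hᵀ + R = [1828 -616; -616 253]
step 0: K = P̄·Hᵀ·S⁻¹ = [-5/111 257/1221; -475/1887 -5666/20757; -248/1887 1070/20757]
step 0: x' = x̄ + K·y = [2087/1221, 47749/20757, -41695/20757]
step 0: P' = (I − K·H)·P̄ = [1711/1221 2131/1221 -2488/1221; 2131/1221 61697/20757 -58316/20757; -2488/1221 -58316/20757 70712/20757]
step 1: x̄ = F·x = [-41695/6919, -65066/20757, -2126/6919]
step 1: P̄ = F·P·Fᵀ + Q = [219055/6919 137800/6919 69228/6919; 137800/6919 342116/20757 52859/6919; 69228/6919 52859/6919 61647/6919]
step 1: y = z − H·x̄ = [-461707/20757, 254296/20757]
step 1: S = H·P̄·Hᵀ + R = [13446953/20757 -7593128/20757; -7593128/20757 4931606/20757]
step 1: K = P̄·Hᵀ·S⁻¹ = [-5397470/208591831 132753263/417183662; -6106615/29798833 -6034969/59597666; -34147023/208591831 -25107408/208591831]
step 1: x' = x̄ + K·y = [-323762953/208591831, 5455595/29798833, 387859875/208591831]
step 1: P' = (I − K·H)·P̄ = [477255789/417183662 73927163/59597666 -324385350/208591831; 73927163/59597666 120510575/59597666 -56670426/29798833; -324385350/208591831 -56670426/29798833 526248252/208591831]
step 2: x̄ = F·x = [1163579625/208591831, 1563720908/208591831, 554242884/208591831]
step 2: P̄ = F·P·Fᵀ + Q = [4944826099/208591831 3329232426/208591831 1599843222/208591831; 3329232426/208591831 6043236155/417183662 2670789655/417183662; 1599843222/208591831 2670789655/417183662 3418196745/417183662]
step 2: y = z − H·x̄ = [7325921549/208591831, -1855485358/208591831]
step 2: S = H·P̄·Hᵀ + R = [219877490769/417183662 -58332825875/208591831; -58332825875/208591831 36604210124/208591831]
step 2: K = P̄·Hᵀ·S⁻¹ = [-81292090039/2979514390763 1874363855707/5959028781526; -610429045058/2979514390763 -594122360603/5959028781526; -2073898827/12787615411 -1497725596/12787615411]
step 2: x' = x̄ + K·y = [5428953823181/2979514390763, 3539766251329/2979514390763, -25536797501/12787615411]
step 2: P' = (I − K·H)·P̄ = [6864439882725/5959028781526 7491046553029/5959028781526 -20071985802/12787615411; 7491046553029/5959028781526 12177098479057/5959028781526 -24644390346/12787615411; -20071985802/12787615411 -24644390346/12787615411 32576115868/12787615411]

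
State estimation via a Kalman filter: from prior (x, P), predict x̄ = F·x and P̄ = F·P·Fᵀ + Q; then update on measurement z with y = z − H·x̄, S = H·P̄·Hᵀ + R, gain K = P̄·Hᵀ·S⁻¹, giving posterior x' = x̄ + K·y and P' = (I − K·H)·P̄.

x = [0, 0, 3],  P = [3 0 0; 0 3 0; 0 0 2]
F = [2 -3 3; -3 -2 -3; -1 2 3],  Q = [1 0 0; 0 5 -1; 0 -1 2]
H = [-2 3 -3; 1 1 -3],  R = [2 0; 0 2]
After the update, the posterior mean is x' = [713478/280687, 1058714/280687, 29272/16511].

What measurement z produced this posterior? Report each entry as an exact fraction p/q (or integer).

x̄ = F·x = [9, -9, 9]
P̄ = F·P·Fᵀ + Q = [58 -18 -6; -18 62 -22; -6 -22 35]
S = H·P̄·Hᵀ + R = [1647 613; 613 569]
K = P̄·Hᵀ·S⁻¹ = [-61021/280687 94351/280687; 48221/280687 2313/280687; -263/16511 -3576/16511]
x' − x̄ = [-1812705/280687, 3584897/280687, -119327/16511] = K·y
y = (KᵀK)⁻¹·Kᵀ·(x' − x̄) = [73, 28]
z = y + H·x̄ = [73, 28] + [-72, -27] = [1, 1]

z = [1, 1]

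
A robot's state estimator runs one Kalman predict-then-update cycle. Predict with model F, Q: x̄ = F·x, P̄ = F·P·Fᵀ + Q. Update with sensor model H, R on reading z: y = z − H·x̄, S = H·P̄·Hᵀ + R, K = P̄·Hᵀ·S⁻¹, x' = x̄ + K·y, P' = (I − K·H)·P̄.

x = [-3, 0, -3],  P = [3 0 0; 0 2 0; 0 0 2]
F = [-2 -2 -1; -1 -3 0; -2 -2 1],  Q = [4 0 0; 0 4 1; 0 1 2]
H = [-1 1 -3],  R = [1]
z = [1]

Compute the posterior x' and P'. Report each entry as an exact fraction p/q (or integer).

x' = [521/113, -61/113, -229/113]
P' = [1016/113 484/113 -167/113; 484/113 1575/113 372/113; -167/113 372/113 383/226]

x̄ = F·x = [9, 3, 3]
P̄ = F·P·Fᵀ + Q = [26 18 18; 18 25 19; 18 19 24]
y = z − H·x̄ = [16]
S = H·P̄·Hᵀ + R = [226]
K = P̄·Hᵀ·S⁻¹ = [-31/113; -25/113; -71/226]
x' = x̄ + K·y = [521/113, -61/113, -229/113]
P' = (I − K·H)·P̄ = [1016/113 484/113 -167/113; 484/113 1575/113 372/113; -167/113 372/113 383/226]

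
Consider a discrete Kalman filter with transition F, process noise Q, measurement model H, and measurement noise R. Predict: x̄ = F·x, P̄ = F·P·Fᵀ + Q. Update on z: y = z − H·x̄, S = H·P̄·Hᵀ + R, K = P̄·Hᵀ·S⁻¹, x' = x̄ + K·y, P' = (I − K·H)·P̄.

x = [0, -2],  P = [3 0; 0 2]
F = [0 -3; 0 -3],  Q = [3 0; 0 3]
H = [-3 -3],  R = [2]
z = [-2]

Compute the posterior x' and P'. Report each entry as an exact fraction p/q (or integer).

x' = [123/352, 123/352]
P' = [1095/704 -1017/704; -1017/704 1095/704]

x̄ = F·x = [6, 6]
P̄ = F·P·Fᵀ + Q = [21 18; 18 21]
y = z − H·x̄ = [34]
S = H·P̄·Hᵀ + R = [704]
K = P̄·Hᵀ·S⁻¹ = [-117/704; -117/704]
x' = x̄ + K·y = [123/352, 123/352]
P' = (I − K·H)·P̄ = [1095/704 -1017/704; -1017/704 1095/704]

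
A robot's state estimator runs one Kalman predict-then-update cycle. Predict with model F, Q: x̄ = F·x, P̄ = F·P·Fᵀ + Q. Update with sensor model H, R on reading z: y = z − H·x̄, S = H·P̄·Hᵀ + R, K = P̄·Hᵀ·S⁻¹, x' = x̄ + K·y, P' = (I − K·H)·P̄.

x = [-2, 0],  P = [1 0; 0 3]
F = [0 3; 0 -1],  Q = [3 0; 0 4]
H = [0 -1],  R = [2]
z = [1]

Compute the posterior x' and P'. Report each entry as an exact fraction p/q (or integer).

x' = [1, -7/9]
P' = [21 -2; -2 14/9]

x̄ = F·x = [0, 0]
P̄ = F·P·Fᵀ + Q = [30 -9; -9 7]
y = z − H·x̄ = [1]
S = H·P̄·Hᵀ + R = [9]
K = P̄·Hᵀ·S⁻¹ = [1; -7/9]
x' = x̄ + K·y = [1, -7/9]
P' = (I − K·H)·P̄ = [21 -2; -2 14/9]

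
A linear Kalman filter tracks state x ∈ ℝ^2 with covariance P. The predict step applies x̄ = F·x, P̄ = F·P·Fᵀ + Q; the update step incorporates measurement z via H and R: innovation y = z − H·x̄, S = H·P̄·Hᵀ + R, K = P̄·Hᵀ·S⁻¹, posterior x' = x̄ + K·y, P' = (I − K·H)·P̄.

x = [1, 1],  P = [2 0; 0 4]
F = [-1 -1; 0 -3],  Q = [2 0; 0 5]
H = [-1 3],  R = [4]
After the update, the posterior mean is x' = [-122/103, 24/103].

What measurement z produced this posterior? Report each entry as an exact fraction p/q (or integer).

z = [2]

x̄ = F·x = [-2, -3]
P̄ = F·P·Fᵀ + Q = [8 12; 12 41]
S = H·P̄·Hᵀ + R = [309]
K = P̄·Hᵀ·S⁻¹ = [28/309; 37/103]
x' − x̄ = [84/103, 333/103] = K·y
y = (KᵀK)⁻¹·Kᵀ·(x' − x̄) = [9]
z = y + H·x̄ = [9] + [-7] = [2]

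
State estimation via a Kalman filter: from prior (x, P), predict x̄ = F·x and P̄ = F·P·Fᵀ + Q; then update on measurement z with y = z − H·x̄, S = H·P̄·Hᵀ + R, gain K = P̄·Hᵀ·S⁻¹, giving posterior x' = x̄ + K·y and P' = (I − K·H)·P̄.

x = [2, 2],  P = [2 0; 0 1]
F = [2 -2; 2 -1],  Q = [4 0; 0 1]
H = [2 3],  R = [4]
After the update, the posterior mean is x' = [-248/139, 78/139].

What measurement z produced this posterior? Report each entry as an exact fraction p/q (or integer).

z = [-2]

x̄ = F·x = [0, 2]
P̄ = F·P·Fᵀ + Q = [16 10; 10 10]
S = H·P̄·Hᵀ + R = [278]
K = P̄·Hᵀ·S⁻¹ = [31/139; 25/139]
x' − x̄ = [-248/139, -200/139] = K·y
y = (KᵀK)⁻¹·Kᵀ·(x' − x̄) = [-8]
z = y + H·x̄ = [-8] + [6] = [-2]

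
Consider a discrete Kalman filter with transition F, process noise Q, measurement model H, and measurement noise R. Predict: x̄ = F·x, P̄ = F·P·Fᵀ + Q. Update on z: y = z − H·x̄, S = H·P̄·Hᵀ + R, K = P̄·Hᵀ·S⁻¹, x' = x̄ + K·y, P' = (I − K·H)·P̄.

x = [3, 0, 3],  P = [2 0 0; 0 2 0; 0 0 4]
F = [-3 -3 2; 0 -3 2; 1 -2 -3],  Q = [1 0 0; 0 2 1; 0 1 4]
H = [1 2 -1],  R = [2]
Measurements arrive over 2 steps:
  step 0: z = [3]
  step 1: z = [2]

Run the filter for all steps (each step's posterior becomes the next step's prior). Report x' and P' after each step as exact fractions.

step 0: x̄ = F·x = [-3, 6, -6]
step 0: P̄ = F·P·Fᵀ + Q = [53 34 -18; 34 36 -11; -18 -11 50]
step 0: y = z − H·x̄ = [-12]
step 0: S = H·P̄·Hᵀ + R = [465]
step 0: K = P̄·Hᵀ·S⁻¹ = [139/465; 39/155; -6/31]
step 0: x' = x̄ + K·y = [-1021/155, 462/155, -114/31]
step 0: P' = (I − K·H)·P̄ = [5324/465 -151/155 276/31; -151/155 1017/155 361/31; 276/31 361/31 1010/31]
step 1: x̄ = F·x = [537/155, -2526/155, -47/31]
step 1: P̄ = F·P·Fᵀ + Q = [4542/155 -1946/155 -1154/31; -1946/155 8003/155 -2361/31; -1154/31 -2361/31 39538/93]
step 1: y = z − H·x̄ = [918/31]
step 1: S = H·P̄·Hᵀ + R = [92242/93]
step 1: K = P̄·Hᵀ·S⁻¹ = [1926/46121; 15519/92242; -28583/46121]
step 1: x' = x̄ + K·y = [63771/13565, -153483/13565, -53903/2713]
step 1: P' = (I − K·H)·P̄ = [6358602/230605 -4502176/230605 -533002/46121; -4502176/230605 10864961/461210 1257038/46121; -533002/46121 1257038/46121 2038240/46121]

step 0: x' = [-1021/155, 462/155, -114/31], P' = [5324/465 -151/155 276/31; -151/155 1017/155 361/31; 276/31 361/31 1010/31]
step 1: x' = [63771/13565, -153483/13565, -53903/2713], P' = [6358602/230605 -4502176/230605 -533002/46121; -4502176/230605 10864961/461210 1257038/46121; -533002/46121 1257038/46121 2038240/46121]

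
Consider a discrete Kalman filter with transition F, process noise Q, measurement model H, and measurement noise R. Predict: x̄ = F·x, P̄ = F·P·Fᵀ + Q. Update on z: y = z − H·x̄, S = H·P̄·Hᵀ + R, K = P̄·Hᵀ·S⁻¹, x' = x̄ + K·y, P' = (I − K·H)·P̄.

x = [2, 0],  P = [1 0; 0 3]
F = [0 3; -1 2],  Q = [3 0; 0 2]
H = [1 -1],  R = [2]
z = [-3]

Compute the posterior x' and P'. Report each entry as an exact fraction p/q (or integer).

x̄ = F·x = [0, -2]
P̄ = F·P·Fᵀ + Q = [30 18; 18 15]
y = z − H·x̄ = [-5]
S = H·P̄·Hᵀ + R = [11]
K = P̄·Hᵀ·S⁻¹ = [12/11; 3/11]
x' = x̄ + K·y = [-60/11, -37/11]
P' = (I − K·H)·P̄ = [186/11 162/11; 162/11 156/11]

x' = [-60/11, -37/11]
P' = [186/11 162/11; 162/11 156/11]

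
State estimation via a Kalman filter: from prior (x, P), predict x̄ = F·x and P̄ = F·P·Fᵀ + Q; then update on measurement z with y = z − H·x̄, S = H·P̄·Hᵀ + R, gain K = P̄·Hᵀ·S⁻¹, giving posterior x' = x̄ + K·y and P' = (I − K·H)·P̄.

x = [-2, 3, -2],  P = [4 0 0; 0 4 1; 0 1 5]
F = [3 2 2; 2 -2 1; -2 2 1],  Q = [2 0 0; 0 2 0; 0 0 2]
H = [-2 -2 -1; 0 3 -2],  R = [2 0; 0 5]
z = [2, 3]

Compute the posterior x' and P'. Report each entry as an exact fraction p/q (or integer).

x' = [433688/414815, -65880/82963, -210092/82963]
P' = [2284654/414815 -246548/82963 -356932/82963; -246548/82963 154502/82963 194898/82963; -356932/82963 194898/82963 340062/82963]

x̄ = F·x = [-4, -12, 8]
P̄ = F·P·Fᵀ + Q = [82 16 8; 16 35 -27; 8 -27 43]
y = z − H·x̄ = [-22, 55]
S = H·P̄·Hᵀ + R = [565 -215; -215 816]
K = P̄·Hᵀ·S⁻¹ = [-159584/414815 -5156/82963; -5403/82963 14742/82963; -7997/82963 -19086/82963]
x' = x̄ + K·y = [433688/414815, -65880/82963, -210092/82963]
P' = (I − K·H)·P̄ = [2284654/414815 -246548/82963 -356932/82963; -246548/82963 154502/82963 194898/82963; -356932/82963 194898/82963 340062/82963]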